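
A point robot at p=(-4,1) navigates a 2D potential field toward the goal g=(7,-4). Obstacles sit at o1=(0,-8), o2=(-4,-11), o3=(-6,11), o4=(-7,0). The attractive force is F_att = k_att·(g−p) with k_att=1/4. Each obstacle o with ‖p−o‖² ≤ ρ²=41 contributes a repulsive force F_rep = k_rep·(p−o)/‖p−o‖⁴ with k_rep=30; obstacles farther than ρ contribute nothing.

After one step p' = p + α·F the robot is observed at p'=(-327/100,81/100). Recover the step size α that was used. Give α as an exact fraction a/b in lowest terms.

F_att = 1/4·(g−p) = 1/4·(11,-5) = (2.7500,-1.2500)
o1: d²=97 > ρ²=41 → inactive
o2: d²=144 > ρ²=41 → inactive
o3: d²=104 > ρ²=41 → inactive
o4: d²=10 ≤ ρ²=41; F_rep = 30·(3,1)/10² = (0.9000,0.3000)
F = F_att + ΣF_rep = (3.6500,-0.9500)
Δp = p'−p = (0.7300,-0.1900); α = Δx/Fx = (73/100) / (73/20) = 1/5
check: Δy/Fy = (-19/100) / (-19/20) = 1/5 ✓

α = 1/5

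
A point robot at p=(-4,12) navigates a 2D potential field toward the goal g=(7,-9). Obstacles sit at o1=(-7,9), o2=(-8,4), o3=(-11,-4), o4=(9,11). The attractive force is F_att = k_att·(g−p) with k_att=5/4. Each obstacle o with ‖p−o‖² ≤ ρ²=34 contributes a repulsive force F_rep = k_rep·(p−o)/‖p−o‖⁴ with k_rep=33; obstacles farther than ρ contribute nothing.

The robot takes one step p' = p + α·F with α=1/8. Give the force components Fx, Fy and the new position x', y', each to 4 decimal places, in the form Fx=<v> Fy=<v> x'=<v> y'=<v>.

F_att = 5/4·(g−p) = 5/4·(11,-21) = (13.7500,-26.2500)
o1: d²=18 ≤ ρ²=34; F_rep = 33·(3,3)/18² = (0.3056,0.3056)
o2: d²=80 > ρ²=34 → inactive
o3: d²=305 > ρ²=34 → inactive
o4: d²=170 > ρ²=34 → inactive
F = F_att + ΣF_rep = (14.0556,-25.9444)
p' = p + 1/8·F = (-2.2431,8.7569)

Fx=14.0556 Fy=-25.9444 x'=-2.2431 y'=8.7569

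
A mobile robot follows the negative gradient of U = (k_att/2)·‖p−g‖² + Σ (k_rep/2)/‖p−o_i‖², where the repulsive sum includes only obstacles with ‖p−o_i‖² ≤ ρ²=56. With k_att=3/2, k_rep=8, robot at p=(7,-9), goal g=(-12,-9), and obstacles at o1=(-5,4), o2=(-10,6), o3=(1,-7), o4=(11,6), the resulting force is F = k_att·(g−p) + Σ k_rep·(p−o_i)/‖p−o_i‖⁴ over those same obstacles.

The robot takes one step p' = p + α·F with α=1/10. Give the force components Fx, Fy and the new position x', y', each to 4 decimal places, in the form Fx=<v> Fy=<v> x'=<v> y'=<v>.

F_att = 3/2·(g−p) = 3/2·(-19,0) = (-28.5000,0.0000)
o1: d²=313 > ρ²=56 → inactive
o2: d²=514 > ρ²=56 → inactive
o3: d²=40 ≤ ρ²=56; F_rep = 8·(6,-2)/40² = (0.0300,-0.0100)
o4: d²=241 > ρ²=56 → inactive
F = F_att + ΣF_rep = (-28.4700,-0.0100)
p' = p + 1/10·F = (4.1530,-9.0010)

Fx=-28.4700 Fy=-0.0100 x'=4.1530 y'=-9.0010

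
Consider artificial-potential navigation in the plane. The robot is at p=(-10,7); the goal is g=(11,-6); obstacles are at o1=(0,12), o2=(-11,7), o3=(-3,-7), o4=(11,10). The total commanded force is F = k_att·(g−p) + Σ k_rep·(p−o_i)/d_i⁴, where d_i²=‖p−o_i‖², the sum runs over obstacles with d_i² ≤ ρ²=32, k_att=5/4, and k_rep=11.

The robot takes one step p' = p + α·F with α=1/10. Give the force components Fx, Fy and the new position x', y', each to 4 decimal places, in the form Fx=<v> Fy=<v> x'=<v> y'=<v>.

F_att = 5/4·(g−p) = 5/4·(21,-13) = (26.2500,-16.2500)
o1: d²=125 > ρ²=32 → inactive
o2: d²=1 ≤ ρ²=32; F_rep = 11·(1,0)/1² = (11.0000,0.0000)
o3: d²=245 > ρ²=32 → inactive
o4: d²=450 > ρ²=32 → inactive
F = F_att + ΣF_rep = (37.2500,-16.2500)
p' = p + 1/10·F = (-6.2750,5.3750)

Fx=37.2500 Fy=-16.2500 x'=-6.2750 y'=5.3750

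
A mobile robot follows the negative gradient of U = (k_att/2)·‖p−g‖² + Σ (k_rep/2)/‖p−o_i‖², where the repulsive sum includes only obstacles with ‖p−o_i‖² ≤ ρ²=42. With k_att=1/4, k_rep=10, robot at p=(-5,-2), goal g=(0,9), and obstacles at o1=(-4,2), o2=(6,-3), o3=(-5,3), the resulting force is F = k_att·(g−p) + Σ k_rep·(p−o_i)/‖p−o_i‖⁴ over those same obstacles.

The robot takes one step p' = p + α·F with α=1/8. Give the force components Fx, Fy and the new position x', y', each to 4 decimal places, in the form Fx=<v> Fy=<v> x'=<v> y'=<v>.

F_att = 1/4·(g−p) = 1/4·(5,11) = (1.2500,2.7500)
o1: d²=17 ≤ ρ²=42; F_rep = 10·(-1,-4)/17² = (-0.0346,-0.1384)
o2: d²=122 > ρ²=42 → inactive
o3: d²=25 ≤ ρ²=42; F_rep = 10·(0,-5)/25² = (0.0000,-0.0800)
F = F_att + ΣF_rep = (1.2154,2.5316)
p' = p + 1/8·F = (-4.8481,-1.6836)

Fx=1.2154 Fy=2.5316 x'=-4.8481 y'=-1.6836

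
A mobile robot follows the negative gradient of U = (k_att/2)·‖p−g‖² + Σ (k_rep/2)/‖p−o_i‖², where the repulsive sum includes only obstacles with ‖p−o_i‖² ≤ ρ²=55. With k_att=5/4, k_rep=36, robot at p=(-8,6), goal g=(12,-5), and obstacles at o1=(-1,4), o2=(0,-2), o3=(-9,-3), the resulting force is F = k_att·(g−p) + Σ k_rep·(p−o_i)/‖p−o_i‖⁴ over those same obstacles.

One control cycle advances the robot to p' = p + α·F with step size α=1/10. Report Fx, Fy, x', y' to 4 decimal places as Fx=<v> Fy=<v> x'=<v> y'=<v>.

Fx=24.9103 Fy=-13.7244 x'=-5.5090 y'=4.6276

F_att = 5/4·(g−p) = 5/4·(20,-11) = (25.0000,-13.7500)
o1: d²=53 ≤ ρ²=55; F_rep = 36·(-7,2)/53² = (-0.0897,0.0256)
o2: d²=128 > ρ²=55 → inactive
o3: d²=82 > ρ²=55 → inactive
F = F_att + ΣF_rep = (24.9103,-13.7244)
p' = p + 1/10·F = (-5.5090,4.6276)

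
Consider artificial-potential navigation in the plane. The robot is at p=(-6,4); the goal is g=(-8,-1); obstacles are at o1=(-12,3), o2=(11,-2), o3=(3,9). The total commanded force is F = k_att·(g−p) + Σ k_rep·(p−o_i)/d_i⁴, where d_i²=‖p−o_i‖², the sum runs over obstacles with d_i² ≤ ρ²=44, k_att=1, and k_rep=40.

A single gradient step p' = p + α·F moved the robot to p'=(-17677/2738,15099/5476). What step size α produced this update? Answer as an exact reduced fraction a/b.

F_att = 1·(g−p) = 1·(-2,-5) = (-2.0000,-5.0000)
o1: d²=37 ≤ ρ²=44; F_rep = 40·(6,1)/37² = (0.1753,0.0292)
o2: d²=325 > ρ²=44 → inactive
o3: d²=106 > ρ²=44 → inactive
F = F_att + ΣF_rep = (-1.8247,-4.9708)
Δp = p'−p = (-0.4562,-1.2427); α = Δx/Fx = (-1249/2738) / (-2498/1369) = 1/4
check: Δy/Fy = (-6805/5476) / (-6805/1369) = 1/4 ✓

α = 1/4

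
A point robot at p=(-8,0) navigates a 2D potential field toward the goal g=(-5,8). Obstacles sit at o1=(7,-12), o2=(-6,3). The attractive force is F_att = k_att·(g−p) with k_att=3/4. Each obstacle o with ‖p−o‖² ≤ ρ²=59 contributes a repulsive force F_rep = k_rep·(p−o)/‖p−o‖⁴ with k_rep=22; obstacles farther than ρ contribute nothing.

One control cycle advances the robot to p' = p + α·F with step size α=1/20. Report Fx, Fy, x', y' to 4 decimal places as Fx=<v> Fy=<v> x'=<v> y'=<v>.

F_att = 3/4·(g−p) = 3/4·(3,8) = (2.2500,6.0000)
o1: d²=369 > ρ²=59 → inactive
o2: d²=13 ≤ ρ²=59; F_rep = 22·(-2,-3)/13² = (-0.2604,-0.3905)
F = F_att + ΣF_rep = (1.9896,5.6095)
p' = p + 1/20·F = (-7.9005,0.2805)

Fx=1.9896 Fy=5.6095 x'=-7.9005 y'=0.2805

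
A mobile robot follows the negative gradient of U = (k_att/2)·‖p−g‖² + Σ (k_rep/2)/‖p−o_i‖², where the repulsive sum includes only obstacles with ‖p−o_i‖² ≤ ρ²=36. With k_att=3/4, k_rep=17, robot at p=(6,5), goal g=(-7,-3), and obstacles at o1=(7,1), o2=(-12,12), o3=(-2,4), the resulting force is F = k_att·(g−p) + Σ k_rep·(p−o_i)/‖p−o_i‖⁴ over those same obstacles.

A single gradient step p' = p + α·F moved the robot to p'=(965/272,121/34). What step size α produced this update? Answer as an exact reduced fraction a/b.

α = 1/4

F_att = 3/4·(g−p) = 3/4·(-13,-8) = (-9.7500,-6.0000)
o1: d²=17 ≤ ρ²=36; F_rep = 17·(-1,4)/17² = (-0.0588,0.2353)
o2: d²=373 > ρ²=36 → inactive
o3: d²=65 > ρ²=36 → inactive
F = F_att + ΣF_rep = (-9.8088,-5.7647)
Δp = p'−p = (-2.4522,-1.4412); α = Δx/Fx = (-667/272) / (-667/68) = 1/4
check: Δy/Fy = (-49/34) / (-98/17) = 1/4 ✓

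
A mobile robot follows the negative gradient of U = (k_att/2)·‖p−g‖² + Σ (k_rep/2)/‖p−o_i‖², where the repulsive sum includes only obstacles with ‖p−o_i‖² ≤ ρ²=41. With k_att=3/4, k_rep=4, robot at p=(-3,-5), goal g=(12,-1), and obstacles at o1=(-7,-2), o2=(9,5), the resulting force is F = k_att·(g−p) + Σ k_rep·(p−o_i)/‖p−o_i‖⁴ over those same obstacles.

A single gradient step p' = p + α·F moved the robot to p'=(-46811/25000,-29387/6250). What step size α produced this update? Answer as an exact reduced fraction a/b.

α = 1/10

F_att = 3/4·(g−p) = 3/4·(15,4) = (11.2500,3.0000)
o1: d²=25 ≤ ρ²=41; F_rep = 4·(4,-3)/25² = (0.0256,-0.0192)
o2: d²=244 > ρ²=41 → inactive
F = F_att + ΣF_rep = (11.2756,2.9808)
Δp = p'−p = (1.1276,0.2981); α = Δx/Fx = (28189/25000) / (28189/2500) = 1/10
check: Δy/Fy = (1863/6250) / (1863/625) = 1/10 ✓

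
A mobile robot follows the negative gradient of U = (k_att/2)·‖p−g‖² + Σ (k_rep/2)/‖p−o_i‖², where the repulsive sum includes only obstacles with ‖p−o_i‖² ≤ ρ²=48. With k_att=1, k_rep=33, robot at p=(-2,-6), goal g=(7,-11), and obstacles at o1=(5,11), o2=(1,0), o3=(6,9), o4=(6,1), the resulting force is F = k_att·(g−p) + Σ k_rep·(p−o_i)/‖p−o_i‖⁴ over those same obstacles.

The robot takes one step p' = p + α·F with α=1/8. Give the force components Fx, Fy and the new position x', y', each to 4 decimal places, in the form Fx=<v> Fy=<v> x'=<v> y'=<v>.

Fx=8.9511 Fy=-5.0978 x'=-0.8811 y'=-6.6372

F_att = 1·(g−p) = 1·(9,-5) = (9.0000,-5.0000)
o1: d²=338 > ρ²=48 → inactive
o2: d²=45 ≤ ρ²=48; F_rep = 33·(-3,-6)/45² = (-0.0489,-0.0978)
o3: d²=289 > ρ²=48 → inactive
o4: d²=113 > ρ²=48 → inactive
F = F_att + ΣF_rep = (8.9511,-5.0978)
p' = p + 1/8·F = (-0.8811,-6.6372)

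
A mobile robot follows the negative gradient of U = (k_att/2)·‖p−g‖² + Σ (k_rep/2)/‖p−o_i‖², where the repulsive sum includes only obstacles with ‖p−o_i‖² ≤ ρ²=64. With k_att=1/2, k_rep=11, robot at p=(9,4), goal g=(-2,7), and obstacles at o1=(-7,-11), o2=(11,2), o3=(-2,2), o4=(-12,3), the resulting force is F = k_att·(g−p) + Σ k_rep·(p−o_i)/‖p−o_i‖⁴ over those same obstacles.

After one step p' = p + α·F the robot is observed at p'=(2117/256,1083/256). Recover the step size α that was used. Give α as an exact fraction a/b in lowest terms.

α = 1/8

F_att = 1/2·(g−p) = 1/2·(-11,3) = (-5.5000,1.5000)
o1: d²=481 > ρ²=64 → inactive
o2: d²=8 ≤ ρ²=64; F_rep = 11·(-2,2)/8² = (-0.3438,0.3438)
o3: d²=125 > ρ²=64 → inactive
o4: d²=442 > ρ²=64 → inactive
F = F_att + ΣF_rep = (-5.8438,1.8438)
Δp = p'−p = (-0.7305,0.2305); α = Δx/Fx = (-187/256) / (-187/32) = 1/8
check: Δy/Fy = (59/256) / (59/32) = 1/8 ✓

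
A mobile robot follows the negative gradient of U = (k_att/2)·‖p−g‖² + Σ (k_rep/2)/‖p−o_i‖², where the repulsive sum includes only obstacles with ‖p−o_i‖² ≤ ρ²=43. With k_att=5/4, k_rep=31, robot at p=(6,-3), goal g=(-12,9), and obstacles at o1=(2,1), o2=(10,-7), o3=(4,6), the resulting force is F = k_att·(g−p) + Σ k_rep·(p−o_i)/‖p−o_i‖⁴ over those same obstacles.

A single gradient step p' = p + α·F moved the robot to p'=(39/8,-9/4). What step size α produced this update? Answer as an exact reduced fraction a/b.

α = 1/20

F_att = 5/4·(g−p) = 5/4·(-18,12) = (-22.5000,15.0000)
o1: d²=32 ≤ ρ²=43; F_rep = 31·(4,-4)/32² = (0.1211,-0.1211)
o2: d²=32 ≤ ρ²=43; F_rep = 31·(-4,4)/32² = (-0.1211,0.1211)
o3: d²=85 > ρ²=43 → inactive
F = F_att + ΣF_rep = (-22.5000,15.0000)
Δp = p'−p = (-1.1250,0.7500); α = Δx/Fx = (-9/8) / (-45/2) = 1/20
check: Δy/Fy = (3/4) / (15) = 1/20 ✓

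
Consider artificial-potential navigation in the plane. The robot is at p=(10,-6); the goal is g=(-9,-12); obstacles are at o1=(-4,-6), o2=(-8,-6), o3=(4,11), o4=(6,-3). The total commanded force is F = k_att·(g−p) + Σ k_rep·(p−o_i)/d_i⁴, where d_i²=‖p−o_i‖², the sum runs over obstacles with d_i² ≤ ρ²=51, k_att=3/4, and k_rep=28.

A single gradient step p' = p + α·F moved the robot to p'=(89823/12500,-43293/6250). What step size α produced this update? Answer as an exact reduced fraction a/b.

α = 1/5

F_att = 3/4·(g−p) = 3/4·(-19,-6) = (-14.2500,-4.5000)
o1: d²=196 > ρ²=51 → inactive
o2: d²=324 > ρ²=51 → inactive
o3: d²=325 > ρ²=51 → inactive
o4: d²=25 ≤ ρ²=51; F_rep = 28·(4,-3)/25² = (0.1792,-0.1344)
F = F_att + ΣF_rep = (-14.0708,-4.6344)
Δp = p'−p = (-2.8142,-0.9269); α = Δx/Fx = (-35177/12500) / (-35177/2500) = 1/5
check: Δy/Fy = (-5793/6250) / (-5793/1250) = 1/5 ✓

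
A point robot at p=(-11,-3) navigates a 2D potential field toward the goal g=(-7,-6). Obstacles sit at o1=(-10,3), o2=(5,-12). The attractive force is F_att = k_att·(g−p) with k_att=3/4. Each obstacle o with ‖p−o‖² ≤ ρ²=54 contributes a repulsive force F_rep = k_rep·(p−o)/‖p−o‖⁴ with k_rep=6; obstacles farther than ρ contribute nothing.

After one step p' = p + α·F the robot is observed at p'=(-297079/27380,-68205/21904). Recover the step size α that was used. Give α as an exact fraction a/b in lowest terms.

α = 1/20

F_att = 3/4·(g−p) = 3/4·(4,-3) = (3.0000,-2.2500)
o1: d²=37 ≤ ρ²=54; F_rep = 6·(-1,-6)/37² = (-0.0044,-0.0263)
o2: d²=337 > ρ²=54 → inactive
F = F_att + ΣF_rep = (2.9956,-2.2763)
Δp = p'−p = (0.1498,-0.1138); α = Δx/Fx = (4101/27380) / (4101/1369) = 1/20
check: Δy/Fy = (-2493/21904) / (-12465/5476) = 1/20 ✓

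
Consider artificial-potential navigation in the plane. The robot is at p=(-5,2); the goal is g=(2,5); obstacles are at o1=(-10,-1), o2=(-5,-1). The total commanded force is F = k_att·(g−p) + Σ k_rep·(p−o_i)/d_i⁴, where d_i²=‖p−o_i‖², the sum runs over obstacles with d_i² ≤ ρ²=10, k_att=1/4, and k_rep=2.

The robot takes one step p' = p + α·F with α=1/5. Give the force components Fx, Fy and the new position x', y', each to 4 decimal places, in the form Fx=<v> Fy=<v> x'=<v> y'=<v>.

Fx=1.7500 Fy=0.8241 x'=-4.6500 y'=2.1648

F_att = 1/4·(g−p) = 1/4·(7,3) = (1.7500,0.7500)
o1: d²=34 > ρ²=10 → inactive
o2: d²=9 ≤ ρ²=10; F_rep = 2·(0,3)/9² = (0.0000,0.0741)
F = F_att + ΣF_rep = (1.7500,0.8241)
p' = p + 1/5·F = (-4.6500,2.1648)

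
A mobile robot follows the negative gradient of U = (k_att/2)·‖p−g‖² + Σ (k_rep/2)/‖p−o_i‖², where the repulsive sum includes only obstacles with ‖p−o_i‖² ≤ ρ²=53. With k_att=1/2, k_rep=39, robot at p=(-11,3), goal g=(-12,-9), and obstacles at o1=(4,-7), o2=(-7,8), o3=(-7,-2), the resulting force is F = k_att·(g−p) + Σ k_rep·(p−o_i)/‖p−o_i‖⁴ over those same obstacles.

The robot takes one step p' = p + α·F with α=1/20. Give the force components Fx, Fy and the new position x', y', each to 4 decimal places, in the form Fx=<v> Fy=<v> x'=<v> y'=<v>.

Fx=-0.6856 Fy=-6.0000 x'=-11.0343 y'=2.7000

F_att = 1/2·(g−p) = 1/2·(-1,-12) = (-0.5000,-6.0000)
o1: d²=325 > ρ²=53 → inactive
o2: d²=41 ≤ ρ²=53; F_rep = 39·(-4,-5)/41² = (-0.0928,-0.1160)
o3: d²=41 ≤ ρ²=53; F_rep = 39·(-4,5)/41² = (-0.0928,0.1160)
F = F_att + ΣF_rep = (-0.6856,-6.0000)
p' = p + 1/20·F = (-11.0343,2.7000)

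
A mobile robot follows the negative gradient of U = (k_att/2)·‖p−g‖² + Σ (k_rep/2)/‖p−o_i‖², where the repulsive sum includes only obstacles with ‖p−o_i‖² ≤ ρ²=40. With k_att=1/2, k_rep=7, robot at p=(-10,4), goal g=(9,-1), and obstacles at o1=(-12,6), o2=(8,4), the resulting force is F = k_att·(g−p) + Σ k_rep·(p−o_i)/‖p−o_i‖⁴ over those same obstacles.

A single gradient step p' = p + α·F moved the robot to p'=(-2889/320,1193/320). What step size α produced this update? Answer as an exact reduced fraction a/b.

F_att = 1/2·(g−p) = 1/2·(19,-5) = (9.5000,-2.5000)
o1: d²=8 ≤ ρ²=40; F_rep = 7·(2,-2)/8² = (0.2188,-0.2188)
o2: d²=324 > ρ²=40 → inactive
F = F_att + ΣF_rep = (9.7188,-2.7188)
Δp = p'−p = (0.9719,-0.2719); α = Δx/Fx = (311/320) / (311/32) = 1/10
check: Δy/Fy = (-87/320) / (-87/32) = 1/10 ✓

α = 1/10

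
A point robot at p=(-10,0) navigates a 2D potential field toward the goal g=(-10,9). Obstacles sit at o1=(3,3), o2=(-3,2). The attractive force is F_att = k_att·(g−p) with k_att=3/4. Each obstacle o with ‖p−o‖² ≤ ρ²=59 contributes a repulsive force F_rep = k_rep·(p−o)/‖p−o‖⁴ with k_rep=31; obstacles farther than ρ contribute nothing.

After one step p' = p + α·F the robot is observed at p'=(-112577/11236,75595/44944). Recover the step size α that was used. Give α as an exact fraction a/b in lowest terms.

α = 1/4

F_att = 3/4·(g−p) = 3/4·(0,9) = (0.0000,6.7500)
o1: d²=178 > ρ²=59 → inactive
o2: d²=53 ≤ ρ²=59; F_rep = 31·(-7,-2)/53² = (-0.0773,-0.0221)
F = F_att + ΣF_rep = (-0.0773,6.7279)
Δp = p'−p = (-0.0193,1.6820); α = Δx/Fx = (-217/11236) / (-217/2809) = 1/4
check: Δy/Fy = (75595/44944) / (75595/11236) = 1/4 ✓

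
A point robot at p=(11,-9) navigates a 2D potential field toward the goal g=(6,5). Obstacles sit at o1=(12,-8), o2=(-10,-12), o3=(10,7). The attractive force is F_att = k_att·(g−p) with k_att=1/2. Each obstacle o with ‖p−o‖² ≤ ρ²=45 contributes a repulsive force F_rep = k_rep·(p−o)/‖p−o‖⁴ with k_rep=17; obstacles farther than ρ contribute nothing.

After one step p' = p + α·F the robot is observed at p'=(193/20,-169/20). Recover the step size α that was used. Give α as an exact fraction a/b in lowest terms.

F_att = 1/2·(g−p) = 1/2·(-5,14) = (-2.5000,7.0000)
o1: d²=2 ≤ ρ²=45; F_rep = 17·(-1,-1)/2² = (-4.2500,-4.2500)
o2: d²=450 > ρ²=45 → inactive
o3: d²=257 > ρ²=45 → inactive
F = F_att + ΣF_rep = (-6.7500,2.7500)
Δp = p'−p = (-1.3500,0.5500); α = Δx/Fx = (-27/20) / (-27/4) = 1/5
check: Δy/Fy = (11/20) / (11/4) = 1/5 ✓

α = 1/5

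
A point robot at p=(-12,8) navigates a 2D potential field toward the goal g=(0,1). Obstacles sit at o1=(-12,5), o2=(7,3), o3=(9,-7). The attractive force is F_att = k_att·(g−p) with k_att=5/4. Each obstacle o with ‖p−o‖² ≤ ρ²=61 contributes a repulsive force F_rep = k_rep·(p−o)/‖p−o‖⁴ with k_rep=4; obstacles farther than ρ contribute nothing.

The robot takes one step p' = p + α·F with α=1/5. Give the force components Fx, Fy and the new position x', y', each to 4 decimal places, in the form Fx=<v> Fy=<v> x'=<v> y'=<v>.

F_att = 5/4·(g−p) = 5/4·(12,-7) = (15.0000,-8.7500)
o1: d²=9 ≤ ρ²=61; F_rep = 4·(0,3)/9² = (0.0000,0.1481)
o2: d²=386 > ρ²=61 → inactive
o3: d²=666 > ρ²=61 → inactive
F = F_att + ΣF_rep = (15.0000,-8.6019)
p' = p + 1/5·F = (-9.0000,6.2796)

Fx=15.0000 Fy=-8.6019 x'=-9.0000 y'=6.2796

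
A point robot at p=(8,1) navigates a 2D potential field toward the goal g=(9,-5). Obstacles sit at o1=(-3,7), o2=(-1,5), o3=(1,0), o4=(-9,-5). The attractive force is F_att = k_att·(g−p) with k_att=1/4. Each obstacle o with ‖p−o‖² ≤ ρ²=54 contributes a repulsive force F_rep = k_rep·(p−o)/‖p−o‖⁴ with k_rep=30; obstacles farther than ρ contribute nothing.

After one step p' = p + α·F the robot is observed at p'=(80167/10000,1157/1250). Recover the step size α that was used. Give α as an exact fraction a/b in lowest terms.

α = 1/20

F_att = 1/4·(g−p) = 1/4·(1,-6) = (0.2500,-1.5000)
o1: d²=157 > ρ²=54 → inactive
o2: d²=97 > ρ²=54 → inactive
o3: d²=50 ≤ ρ²=54; F_rep = 30·(7,1)/50² = (0.0840,0.0120)
o4: d²=325 > ρ²=54 → inactive
F = F_att + ΣF_rep = (0.3340,-1.4880)
Δp = p'−p = (0.0167,-0.0744); α = Δx/Fx = (167/10000) / (167/500) = 1/20
check: Δy/Fy = (-93/1250) / (-186/125) = 1/20 ✓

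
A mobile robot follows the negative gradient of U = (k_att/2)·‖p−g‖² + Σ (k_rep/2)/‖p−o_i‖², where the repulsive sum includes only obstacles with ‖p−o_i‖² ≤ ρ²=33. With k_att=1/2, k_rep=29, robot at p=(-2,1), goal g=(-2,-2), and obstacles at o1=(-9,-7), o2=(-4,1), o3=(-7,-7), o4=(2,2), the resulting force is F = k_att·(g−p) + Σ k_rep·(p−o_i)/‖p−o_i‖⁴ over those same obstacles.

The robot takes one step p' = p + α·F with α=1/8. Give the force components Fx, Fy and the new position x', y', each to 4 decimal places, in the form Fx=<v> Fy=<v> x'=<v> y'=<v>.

F_att = 1/2·(g−p) = 1/2·(0,-3) = (0.0000,-1.5000)
o1: d²=113 > ρ²=33 → inactive
o2: d²=4 ≤ ρ²=33; F_rep = 29·(2,0)/4² = (3.6250,0.0000)
o3: d²=89 > ρ²=33 → inactive
o4: d²=17 ≤ ρ²=33; F_rep = 29·(-4,-1)/17² = (-0.4014,-0.1003)
F = F_att + ΣF_rep = (3.2236,-1.6003)
p' = p + 1/8·F = (-1.5970,0.8000)

Fx=3.2236 Fy=-1.6003 x'=-1.5970 y'=0.8000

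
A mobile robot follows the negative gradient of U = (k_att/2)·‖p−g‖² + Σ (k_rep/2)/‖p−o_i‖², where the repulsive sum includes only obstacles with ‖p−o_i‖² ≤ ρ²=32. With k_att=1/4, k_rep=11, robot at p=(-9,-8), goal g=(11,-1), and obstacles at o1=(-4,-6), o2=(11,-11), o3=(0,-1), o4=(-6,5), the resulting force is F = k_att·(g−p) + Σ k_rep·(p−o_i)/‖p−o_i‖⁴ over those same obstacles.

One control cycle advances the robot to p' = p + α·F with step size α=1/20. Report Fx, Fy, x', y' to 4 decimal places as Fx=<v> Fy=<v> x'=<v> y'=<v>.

F_att = 1/4·(g−p) = 1/4·(20,7) = (5.0000,1.7500)
o1: d²=29 ≤ ρ²=32; F_rep = 11·(-5,-2)/29² = (-0.0654,-0.0262)
o2: d²=409 > ρ²=32 → inactive
o3: d²=130 > ρ²=32 → inactive
o4: d²=178 > ρ²=32 → inactive
F = F_att + ΣF_rep = (4.9346,1.7238)
p' = p + 1/20·F = (-8.7533,-7.9138)

Fx=4.9346 Fy=1.7238 x'=-8.7533 y'=-7.9138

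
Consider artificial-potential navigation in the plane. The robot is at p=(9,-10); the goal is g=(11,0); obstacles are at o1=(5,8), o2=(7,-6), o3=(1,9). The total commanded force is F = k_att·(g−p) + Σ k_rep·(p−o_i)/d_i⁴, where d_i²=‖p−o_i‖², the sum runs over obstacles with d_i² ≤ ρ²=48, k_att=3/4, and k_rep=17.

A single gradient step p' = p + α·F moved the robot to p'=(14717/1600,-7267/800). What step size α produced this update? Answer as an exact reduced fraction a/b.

α = 1/8

F_att = 3/4·(g−p) = 3/4·(2,10) = (1.5000,7.5000)
o1: d²=340 > ρ²=48 → inactive
o2: d²=20 ≤ ρ²=48; F_rep = 17·(2,-4)/20² = (0.0850,-0.1700)
o3: d²=425 > ρ²=48 → inactive
F = F_att + ΣF_rep = (1.5850,7.3300)
Δp = p'−p = (0.1981,0.9163); α = Δx/Fx = (317/1600) / (317/200) = 1/8
check: Δy/Fy = (733/800) / (733/100) = 1/8 ✓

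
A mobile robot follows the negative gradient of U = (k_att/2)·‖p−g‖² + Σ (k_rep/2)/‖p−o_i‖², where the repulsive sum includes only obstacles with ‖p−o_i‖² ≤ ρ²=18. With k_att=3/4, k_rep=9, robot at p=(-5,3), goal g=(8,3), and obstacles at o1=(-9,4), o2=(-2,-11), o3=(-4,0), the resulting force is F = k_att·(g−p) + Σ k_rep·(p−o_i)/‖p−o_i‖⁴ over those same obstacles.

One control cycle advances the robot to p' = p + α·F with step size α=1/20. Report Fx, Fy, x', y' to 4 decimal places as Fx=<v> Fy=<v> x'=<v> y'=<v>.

F_att = 3/4·(g−p) = 3/4·(13,0) = (9.7500,0.0000)
o1: d²=17 ≤ ρ²=18; F_rep = 9·(4,-1)/17² = (0.1246,-0.0311)
o2: d²=205 > ρ²=18 → inactive
o3: d²=10 ≤ ρ²=18; F_rep = 9·(-1,3)/10² = (-0.0900,0.2700)
F = F_att + ΣF_rep = (9.7846,0.2389)
p' = p + 1/20·F = (-4.5108,3.0119)

Fx=9.7846 Fy=0.2389 x'=-4.5108 y'=3.0119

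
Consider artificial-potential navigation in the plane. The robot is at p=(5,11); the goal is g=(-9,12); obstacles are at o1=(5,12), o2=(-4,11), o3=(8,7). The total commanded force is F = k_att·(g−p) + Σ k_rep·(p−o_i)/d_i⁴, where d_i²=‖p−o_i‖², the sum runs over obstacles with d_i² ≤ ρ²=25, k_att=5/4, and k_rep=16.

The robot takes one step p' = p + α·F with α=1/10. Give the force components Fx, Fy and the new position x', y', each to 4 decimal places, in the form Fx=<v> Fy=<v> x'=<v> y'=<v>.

Fx=-17.5768 Fy=-14.6476 x'=3.2423 y'=9.5352

F_att = 5/4·(g−p) = 5/4·(-14,1) = (-17.5000,1.2500)
o1: d²=1 ≤ ρ²=25; F_rep = 16·(0,-1)/1² = (0.0000,-16.0000)
o2: d²=81 > ρ²=25 → inactive
o3: d²=25 ≤ ρ²=25; F_rep = 16·(-3,4)/25² = (-0.0768,0.1024)
F = F_att + ΣF_rep = (-17.5768,-14.6476)
p' = p + 1/10·F = (3.2423,9.5352)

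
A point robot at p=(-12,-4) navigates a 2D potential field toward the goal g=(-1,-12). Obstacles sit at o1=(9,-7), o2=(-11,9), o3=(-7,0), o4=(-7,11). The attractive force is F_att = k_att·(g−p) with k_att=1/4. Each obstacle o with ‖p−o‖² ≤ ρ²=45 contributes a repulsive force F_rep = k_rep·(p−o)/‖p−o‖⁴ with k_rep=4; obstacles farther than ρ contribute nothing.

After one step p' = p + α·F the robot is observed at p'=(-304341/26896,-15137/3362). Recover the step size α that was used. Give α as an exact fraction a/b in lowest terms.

F_att = 1/4·(g−p) = 1/4·(11,-8) = (2.7500,-2.0000)
o1: d²=450 > ρ²=45 → inactive
o2: d²=170 > ρ²=45 → inactive
o3: d²=41 ≤ ρ²=45; F_rep = 4·(-5,-4)/41² = (-0.0119,-0.0095)
o4: d²=250 > ρ²=45 → inactive
F = F_att + ΣF_rep = (2.7381,-2.0095)
Δp = p'−p = (0.6845,-0.5024); α = Δx/Fx = (18411/26896) / (18411/6724) = 1/4
check: Δy/Fy = (-1689/3362) / (-3378/1681) = 1/4 ✓

α = 1/4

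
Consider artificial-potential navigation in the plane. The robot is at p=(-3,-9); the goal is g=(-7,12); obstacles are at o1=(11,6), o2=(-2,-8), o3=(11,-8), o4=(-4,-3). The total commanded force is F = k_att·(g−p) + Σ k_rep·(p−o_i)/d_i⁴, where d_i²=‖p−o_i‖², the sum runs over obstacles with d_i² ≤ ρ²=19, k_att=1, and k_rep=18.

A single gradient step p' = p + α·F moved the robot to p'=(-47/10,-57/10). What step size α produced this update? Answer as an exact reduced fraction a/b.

F_att = 1·(g−p) = 1·(-4,21) = (-4.0000,21.0000)
o1: d²=421 > ρ²=19 → inactive
o2: d²=2 ≤ ρ²=19; F_rep = 18·(-1,-1)/2² = (-4.5000,-4.5000)
o3: d²=197 > ρ²=19 → inactive
o4: d²=37 > ρ²=19 → inactive
F = F_att + ΣF_rep = (-8.5000,16.5000)
Δp = p'−p = (-1.7000,3.3000); α = Δx/Fx = (-17/10) / (-17/2) = 1/5
check: Δy/Fy = (33/10) / (33/2) = 1/5 ✓

α = 1/5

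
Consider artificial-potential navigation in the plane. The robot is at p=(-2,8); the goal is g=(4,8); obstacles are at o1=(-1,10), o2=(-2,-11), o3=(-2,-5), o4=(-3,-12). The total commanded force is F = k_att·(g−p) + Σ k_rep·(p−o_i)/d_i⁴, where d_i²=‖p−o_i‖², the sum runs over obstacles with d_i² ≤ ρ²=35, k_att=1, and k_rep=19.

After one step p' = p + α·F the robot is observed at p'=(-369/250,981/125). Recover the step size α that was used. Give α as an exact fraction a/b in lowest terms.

α = 1/10

F_att = 1·(g−p) = 1·(6,0) = (6.0000,0.0000)
o1: d²=5 ≤ ρ²=35; F_rep = 19·(-1,-2)/5² = (-0.7600,-1.5200)
o2: d²=361 > ρ²=35 → inactive
o3: d²=169 > ρ²=35 → inactive
o4: d²=401 > ρ²=35 → inactive
F = F_att + ΣF_rep = (5.2400,-1.5200)
Δp = p'−p = (0.5240,-0.1520); α = Δx/Fx = (131/250) / (131/25) = 1/10
check: Δy/Fy = (-19/125) / (-38/25) = 1/10 ✓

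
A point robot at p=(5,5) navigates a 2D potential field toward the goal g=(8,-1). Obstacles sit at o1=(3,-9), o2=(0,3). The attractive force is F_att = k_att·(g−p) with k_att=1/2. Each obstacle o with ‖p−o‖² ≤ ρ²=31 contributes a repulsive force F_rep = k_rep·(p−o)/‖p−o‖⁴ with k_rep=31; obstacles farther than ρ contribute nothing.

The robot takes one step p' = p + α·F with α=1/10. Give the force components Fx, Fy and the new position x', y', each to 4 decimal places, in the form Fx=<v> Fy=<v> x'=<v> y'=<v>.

F_att = 1/2·(g−p) = 1/2·(3,-6) = (1.5000,-3.0000)
o1: d²=200 > ρ²=31 → inactive
o2: d²=29 ≤ ρ²=31; F_rep = 31·(5,2)/29² = (0.1843,0.0737)
F = F_att + ΣF_rep = (1.6843,-2.9263)
p' = p + 1/10·F = (5.1684,4.7074)

Fx=1.6843 Fy=-2.9263 x'=5.1684 y'=4.7074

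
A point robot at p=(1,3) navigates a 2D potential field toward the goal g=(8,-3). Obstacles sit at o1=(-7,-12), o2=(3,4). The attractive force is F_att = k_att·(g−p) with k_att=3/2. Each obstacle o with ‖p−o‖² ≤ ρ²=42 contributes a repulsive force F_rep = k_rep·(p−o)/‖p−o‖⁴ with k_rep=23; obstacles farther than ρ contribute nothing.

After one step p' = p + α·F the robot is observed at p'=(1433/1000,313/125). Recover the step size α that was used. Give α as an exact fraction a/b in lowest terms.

α = 1/20

F_att = 3/2·(g−p) = 3/2·(7,-6) = (10.5000,-9.0000)
o1: d²=289 > ρ²=42 → inactive
o2: d²=5 ≤ ρ²=42; F_rep = 23·(-2,-1)/5² = (-1.8400,-0.9200)
F = F_att + ΣF_rep = (8.6600,-9.9200)
Δp = p'−p = (0.4330,-0.4960); α = Δx/Fx = (433/1000) / (433/50) = 1/20
check: Δy/Fy = (-62/125) / (-248/25) = 1/20 ✓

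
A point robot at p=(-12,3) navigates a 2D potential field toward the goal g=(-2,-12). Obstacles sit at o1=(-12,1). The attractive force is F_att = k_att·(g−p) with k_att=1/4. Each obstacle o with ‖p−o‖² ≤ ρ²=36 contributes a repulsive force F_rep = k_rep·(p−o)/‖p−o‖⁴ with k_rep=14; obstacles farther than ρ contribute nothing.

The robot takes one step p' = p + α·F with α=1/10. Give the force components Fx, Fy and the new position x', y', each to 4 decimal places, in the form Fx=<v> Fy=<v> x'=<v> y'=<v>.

F_att = 1/4·(g−p) = 1/4·(10,-15) = (2.5000,-3.7500)
o1: d²=4 ≤ ρ²=36; F_rep = 14·(0,2)/4² = (0.0000,1.7500)
F = F_att + ΣF_rep = (2.5000,-2.0000)
p' = p + 1/10·F = (-11.7500,2.8000)

Fx=2.5000 Fy=-2.0000 x'=-11.7500 y'=2.8000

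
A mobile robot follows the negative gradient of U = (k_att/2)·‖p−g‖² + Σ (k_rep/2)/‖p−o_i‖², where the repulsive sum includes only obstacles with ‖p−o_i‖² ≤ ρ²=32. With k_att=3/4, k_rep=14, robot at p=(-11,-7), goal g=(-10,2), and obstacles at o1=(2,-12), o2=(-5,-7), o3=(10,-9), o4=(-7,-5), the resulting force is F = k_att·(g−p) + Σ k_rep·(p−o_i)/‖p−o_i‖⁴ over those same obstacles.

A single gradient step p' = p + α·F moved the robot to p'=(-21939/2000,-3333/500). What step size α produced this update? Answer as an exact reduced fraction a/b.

F_att = 3/4·(g−p) = 3/4·(1,9) = (0.7500,6.7500)
o1: d²=194 > ρ²=32 → inactive
o2: d²=36 > ρ²=32 → inactive
o3: d²=445 > ρ²=32 → inactive
o4: d²=20 ≤ ρ²=32; F_rep = 14·(-4,-2)/20² = (-0.1400,-0.0700)
F = F_att + ΣF_rep = (0.6100,6.6800)
Δp = p'−p = (0.0305,0.3340); α = Δx/Fx = (61/2000) / (61/100) = 1/20
check: Δy/Fy = (167/500) / (167/25) = 1/20 ✓

α = 1/20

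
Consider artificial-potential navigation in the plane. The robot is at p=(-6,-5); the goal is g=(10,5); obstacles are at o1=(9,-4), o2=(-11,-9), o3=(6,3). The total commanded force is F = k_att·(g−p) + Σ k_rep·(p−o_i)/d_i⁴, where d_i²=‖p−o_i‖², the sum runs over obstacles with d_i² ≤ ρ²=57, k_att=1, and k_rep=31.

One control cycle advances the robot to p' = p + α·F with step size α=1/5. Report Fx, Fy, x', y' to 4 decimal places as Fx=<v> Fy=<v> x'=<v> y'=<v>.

F_att = 1·(g−p) = 1·(16,10) = (16.0000,10.0000)
o1: d²=226 > ρ²=57 → inactive
o2: d²=41 ≤ ρ²=57; F_rep = 31·(5,4)/41² = (0.0922,0.0738)
o3: d²=208 > ρ²=57 → inactive
F = F_att + ΣF_rep = (16.0922,10.0738)
p' = p + 1/5·F = (-2.7816,-2.9852)

Fx=16.0922 Fy=10.0738 x'=-2.7816 y'=-2.9852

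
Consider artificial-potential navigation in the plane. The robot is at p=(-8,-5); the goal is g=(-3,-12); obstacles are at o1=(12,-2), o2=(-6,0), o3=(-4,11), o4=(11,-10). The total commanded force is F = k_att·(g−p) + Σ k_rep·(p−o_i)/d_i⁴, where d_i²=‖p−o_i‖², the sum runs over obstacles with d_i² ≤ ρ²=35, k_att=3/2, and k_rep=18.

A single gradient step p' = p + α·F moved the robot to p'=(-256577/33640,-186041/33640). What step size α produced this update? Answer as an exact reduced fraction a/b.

F_att = 3/2·(g−p) = 3/2·(5,-7) = (7.5000,-10.5000)
o1: d²=409 > ρ²=35 → inactive
o2: d²=29 ≤ ρ²=35; F_rep = 18·(-2,-5)/29² = (-0.0428,-0.1070)
o3: d²=272 > ρ²=35 → inactive
o4: d²=386 > ρ²=35 → inactive
F = F_att + ΣF_rep = (7.4572,-10.6070)
Δp = p'−p = (0.3729,-0.5304); α = Δx/Fx = (12543/33640) / (12543/1682) = 1/20
check: Δy/Fy = (-17841/33640) / (-17841/1682) = 1/20 ✓

α = 1/20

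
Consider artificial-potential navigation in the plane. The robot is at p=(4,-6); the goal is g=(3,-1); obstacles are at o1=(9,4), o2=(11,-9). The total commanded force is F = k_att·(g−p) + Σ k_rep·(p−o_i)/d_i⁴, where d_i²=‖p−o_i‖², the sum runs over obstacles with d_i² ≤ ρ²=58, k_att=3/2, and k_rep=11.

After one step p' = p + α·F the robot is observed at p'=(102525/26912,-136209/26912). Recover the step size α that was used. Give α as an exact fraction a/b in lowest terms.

F_att = 3/2·(g−p) = 3/2·(-1,5) = (-1.5000,7.5000)
o1: d²=125 > ρ²=58 → inactive
o2: d²=58 ≤ ρ²=58; F_rep = 11·(-7,3)/58² = (-0.0229,0.0098)
F = F_att + ΣF_rep = (-1.5229,7.5098)
Δp = p'−p = (-0.1904,0.9387); α = Δx/Fx = (-5123/26912) / (-5123/3364) = 1/8
check: Δy/Fy = (25263/26912) / (25263/3364) = 1/8 ✓

α = 1/8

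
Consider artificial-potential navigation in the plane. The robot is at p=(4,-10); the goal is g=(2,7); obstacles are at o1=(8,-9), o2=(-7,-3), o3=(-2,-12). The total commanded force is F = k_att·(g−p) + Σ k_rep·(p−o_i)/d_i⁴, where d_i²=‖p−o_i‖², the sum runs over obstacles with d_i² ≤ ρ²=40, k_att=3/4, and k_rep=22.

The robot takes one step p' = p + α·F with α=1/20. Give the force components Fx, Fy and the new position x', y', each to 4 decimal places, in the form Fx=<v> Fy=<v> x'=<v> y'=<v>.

F_att = 3/4·(g−p) = 3/4·(-2,17) = (-1.5000,12.7500)
o1: d²=17 ≤ ρ²=40; F_rep = 22·(-4,-1)/17² = (-0.3045,-0.0761)
o2: d²=170 > ρ²=40 → inactive
o3: d²=40 ≤ ρ²=40; F_rep = 22·(6,2)/40² = (0.0825,0.0275)
F = F_att + ΣF_rep = (-1.7220,12.7014)
p' = p + 1/20·F = (3.9139,-9.3649)

Fx=-1.7220 Fy=12.7014 x'=3.9139 y'=-9.3649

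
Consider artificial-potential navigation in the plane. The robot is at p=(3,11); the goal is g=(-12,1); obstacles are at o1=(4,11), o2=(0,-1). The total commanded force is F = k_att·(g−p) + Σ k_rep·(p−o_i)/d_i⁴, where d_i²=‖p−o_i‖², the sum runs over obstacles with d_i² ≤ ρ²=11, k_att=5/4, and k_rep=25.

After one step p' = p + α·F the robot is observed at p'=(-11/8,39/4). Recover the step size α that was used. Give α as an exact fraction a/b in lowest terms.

F_att = 5/4·(g−p) = 5/4·(-15,-10) = (-18.7500,-12.5000)
o1: d²=1 ≤ ρ²=11; F_rep = 25·(-1,0)/1² = (-25.0000,0.0000)
o2: d²=153 > ρ²=11 → inactive
F = F_att + ΣF_rep = (-43.7500,-12.5000)
Δp = p'−p = (-4.3750,-1.2500); α = Δx/Fx = (-35/8) / (-175/4) = 1/10
check: Δy/Fy = (-5/4) / (-25/2) = 1/10 ✓

α = 1/10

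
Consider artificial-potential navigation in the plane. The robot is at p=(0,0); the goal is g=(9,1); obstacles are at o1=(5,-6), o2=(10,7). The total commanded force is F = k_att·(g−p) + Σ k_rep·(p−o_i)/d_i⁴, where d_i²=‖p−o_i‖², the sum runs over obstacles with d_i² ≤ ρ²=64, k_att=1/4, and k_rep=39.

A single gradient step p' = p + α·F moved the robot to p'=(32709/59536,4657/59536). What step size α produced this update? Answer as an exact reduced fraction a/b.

α = 1/4

F_att = 1/4·(g−p) = 1/4·(9,1) = (2.2500,0.2500)
o1: d²=61 ≤ ρ²=64; F_rep = 39·(-5,6)/61² = (-0.0524,0.0629)
o2: d²=149 > ρ²=64 → inactive
F = F_att + ΣF_rep = (2.1976,0.3129)
Δp = p'−p = (0.5494,0.0782); α = Δx/Fx = (32709/59536) / (32709/14884) = 1/4
check: Δy/Fy = (4657/59536) / (4657/14884) = 1/4 ✓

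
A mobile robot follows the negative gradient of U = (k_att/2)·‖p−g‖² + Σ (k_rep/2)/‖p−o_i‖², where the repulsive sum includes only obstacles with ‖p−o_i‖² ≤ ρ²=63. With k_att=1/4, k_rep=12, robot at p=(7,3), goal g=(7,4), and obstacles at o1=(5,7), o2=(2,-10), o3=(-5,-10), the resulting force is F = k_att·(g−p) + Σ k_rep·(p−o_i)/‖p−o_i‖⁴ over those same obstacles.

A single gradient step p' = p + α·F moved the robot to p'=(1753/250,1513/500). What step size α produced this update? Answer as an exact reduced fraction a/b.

α = 1/5

F_att = 1/4·(g−p) = 1/4·(0,1) = (0.0000,0.2500)
o1: d²=20 ≤ ρ²=63; F_rep = 12·(2,-4)/20² = (0.0600,-0.1200)
o2: d²=194 > ρ²=63 → inactive
o3: d²=313 > ρ²=63 → inactive
F = F_att + ΣF_rep = (0.0600,0.1300)
Δp = p'−p = (0.0120,0.0260); α = Δx/Fx = (3/250) / (3/50) = 1/5
check: Δy/Fy = (13/500) / (13/100) = 1/5 ✓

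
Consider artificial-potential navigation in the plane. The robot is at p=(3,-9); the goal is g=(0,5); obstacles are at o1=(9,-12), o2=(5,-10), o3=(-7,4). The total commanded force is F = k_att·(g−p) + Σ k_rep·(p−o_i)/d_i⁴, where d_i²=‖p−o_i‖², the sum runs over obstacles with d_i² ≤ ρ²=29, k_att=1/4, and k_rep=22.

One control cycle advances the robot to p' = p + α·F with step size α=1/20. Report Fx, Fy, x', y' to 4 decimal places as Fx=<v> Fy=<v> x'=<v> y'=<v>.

F_att = 1/4·(g−p) = 1/4·(-3,14) = (-0.7500,3.5000)
o1: d²=45 > ρ²=29 → inactive
o2: d²=5 ≤ ρ²=29; F_rep = 22·(-2,1)/5² = (-1.7600,0.8800)
o3: d²=269 > ρ²=29 → inactive
F = F_att + ΣF_rep = (-2.5100,4.3800)
p' = p + 1/20·F = (2.8745,-8.7810)

Fx=-2.5100 Fy=4.3800 x'=2.8745 y'=-8.7810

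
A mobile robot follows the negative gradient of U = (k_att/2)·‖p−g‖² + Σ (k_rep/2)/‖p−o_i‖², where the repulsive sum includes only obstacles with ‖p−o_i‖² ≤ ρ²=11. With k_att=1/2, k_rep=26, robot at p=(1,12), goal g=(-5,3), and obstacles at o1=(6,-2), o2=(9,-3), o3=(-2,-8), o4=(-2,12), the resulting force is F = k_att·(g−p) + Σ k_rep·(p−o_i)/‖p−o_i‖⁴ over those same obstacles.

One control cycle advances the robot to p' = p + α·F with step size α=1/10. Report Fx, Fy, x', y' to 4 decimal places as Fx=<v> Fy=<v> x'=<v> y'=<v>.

F_att = 1/2·(g−p) = 1/2·(-6,-9) = (-3.0000,-4.5000)
o1: d²=221 > ρ²=11 → inactive
o2: d²=289 > ρ²=11 → inactive
o3: d²=409 > ρ²=11 → inactive
o4: d²=9 ≤ ρ²=11; F_rep = 26·(3,0)/9² = (0.9630,0.0000)
F = F_att + ΣF_rep = (-2.0370,-4.5000)
p' = p + 1/10·F = (0.7963,11.5500)

Fx=-2.0370 Fy=-4.5000 x'=0.7963 y'=11.5500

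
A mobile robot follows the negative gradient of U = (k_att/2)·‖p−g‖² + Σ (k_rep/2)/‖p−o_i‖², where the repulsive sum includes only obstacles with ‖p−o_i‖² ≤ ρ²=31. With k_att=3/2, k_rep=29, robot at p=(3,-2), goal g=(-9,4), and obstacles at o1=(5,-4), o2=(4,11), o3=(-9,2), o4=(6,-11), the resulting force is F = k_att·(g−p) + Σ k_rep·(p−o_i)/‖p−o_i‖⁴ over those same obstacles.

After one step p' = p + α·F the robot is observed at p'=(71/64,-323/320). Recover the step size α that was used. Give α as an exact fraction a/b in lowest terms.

α = 1/10

F_att = 3/2·(g−p) = 3/2·(-12,6) = (-18.0000,9.0000)
o1: d²=8 ≤ ρ²=31; F_rep = 29·(-2,2)/8² = (-0.9062,0.9062)
o2: d²=170 > ρ²=31 → inactive
o3: d²=160 > ρ²=31 → inactive
o4: d²=90 > ρ²=31 → inactive
F = F_att + ΣF_rep = (-18.9062,9.9062)
Δp = p'−p = (-1.8906,0.9906); α = Δx/Fx = (-121/64) / (-605/32) = 1/10
check: Δy/Fy = (317/320) / (317/32) = 1/10 ✓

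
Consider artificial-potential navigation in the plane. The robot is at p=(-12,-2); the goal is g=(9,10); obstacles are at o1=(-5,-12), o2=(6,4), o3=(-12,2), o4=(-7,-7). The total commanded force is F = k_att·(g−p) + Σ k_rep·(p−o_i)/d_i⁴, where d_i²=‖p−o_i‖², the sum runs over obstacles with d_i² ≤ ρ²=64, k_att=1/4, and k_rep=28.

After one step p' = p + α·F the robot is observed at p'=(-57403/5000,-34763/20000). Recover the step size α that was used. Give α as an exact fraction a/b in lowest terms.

F_att = 1/4·(g−p) = 1/4·(21,12) = (5.2500,3.0000)
o1: d²=149 > ρ²=64 → inactive
o2: d²=360 > ρ²=64 → inactive
o3: d²=16 ≤ ρ²=64; F_rep = 28·(0,-4)/16² = (0.0000,-0.4375)
o4: d²=50 ≤ ρ²=64; F_rep = 28·(-5,5)/50² = (-0.0560,0.0560)
F = F_att + ΣF_rep = (5.1940,2.6185)
Δp = p'−p = (0.5194,0.2619); α = Δx/Fx = (2597/5000) / (2597/500) = 1/10
check: Δy/Fy = (5237/20000) / (5237/2000) = 1/10 ✓

α = 1/10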